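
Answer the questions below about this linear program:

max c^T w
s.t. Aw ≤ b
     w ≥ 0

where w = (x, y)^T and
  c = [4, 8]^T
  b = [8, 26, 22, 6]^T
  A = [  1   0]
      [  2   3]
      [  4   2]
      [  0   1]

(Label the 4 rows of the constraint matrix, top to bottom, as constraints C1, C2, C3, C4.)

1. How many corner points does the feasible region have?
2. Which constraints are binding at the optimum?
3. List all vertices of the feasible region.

1. 4
2. C3, C4
3. (0, 0), (5.5, 0), (2.5, 6), (0, 6)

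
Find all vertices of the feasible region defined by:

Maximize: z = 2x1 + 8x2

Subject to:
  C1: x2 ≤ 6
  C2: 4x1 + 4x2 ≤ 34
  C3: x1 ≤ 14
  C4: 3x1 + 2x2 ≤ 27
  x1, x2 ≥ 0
Each vertex is the intersection of two constraint boundaries that also satisfies all remaining constraints:
  x1 = 0 and x2 = 0 → (0, 0)
  4x1 + 4x2 = 34 and x2 = 0 → (8.5, 0)
  x2 = 6 and 4x1 + 4x2 = 34 → (2.5, 6)
  x2 = 6 and x1 = 0 → (0, 6)

Vertices: (0, 0), (8.5, 0), (2.5, 6), (0, 6)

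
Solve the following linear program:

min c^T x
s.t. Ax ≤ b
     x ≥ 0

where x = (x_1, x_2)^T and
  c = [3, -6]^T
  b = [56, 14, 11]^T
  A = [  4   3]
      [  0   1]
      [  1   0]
Each vertex is the intersection of two constraint boundaries that also satisfies all remaining constraints:
  x_1 = 0 and x_2 = 0 → (0, 0)
  x_1 = 11 and x_2 = 0 → (11, 0)
  4x_1 + 3x_2 = 56 and x_1 = 11 → (11, 4)
  4x_1 + 3x_2 = 56 and x_2 = 14 → (3.5, 14)
  x_2 = 14 and x_1 = 0 → (0, 14)

Evaluating z = 3x_1 - 6x_2 at each vertex:
  (0, 0): z = 0
  (11, 0): z = 33
  (11, 4): z = 9
  (3.5, 14): z = -73.5
  (0, 14): z = -84

The minimum is at (0, 14) with z = -84.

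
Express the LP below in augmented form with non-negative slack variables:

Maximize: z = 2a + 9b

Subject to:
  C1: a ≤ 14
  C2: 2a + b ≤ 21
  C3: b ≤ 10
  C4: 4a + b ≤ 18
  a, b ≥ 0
max z = 2a + 9b

s.t.
  a + s1 = 14
  2a + b + s2 = 21
  b + s3 = 10
  4a + b + s4 = 18
  a, b, s1, s2, s3, s4 ≥ 0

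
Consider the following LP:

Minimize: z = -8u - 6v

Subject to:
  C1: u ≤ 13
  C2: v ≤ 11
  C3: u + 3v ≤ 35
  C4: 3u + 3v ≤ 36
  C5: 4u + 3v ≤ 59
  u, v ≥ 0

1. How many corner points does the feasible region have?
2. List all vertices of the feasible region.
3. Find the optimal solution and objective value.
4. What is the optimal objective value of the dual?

1. 4
2. (0, 0), (12, 0), (1, 11), (0, 11)
3. u = 12, v = 0, z = -96
4. -96 (by strong duality, equal to the primal optimum)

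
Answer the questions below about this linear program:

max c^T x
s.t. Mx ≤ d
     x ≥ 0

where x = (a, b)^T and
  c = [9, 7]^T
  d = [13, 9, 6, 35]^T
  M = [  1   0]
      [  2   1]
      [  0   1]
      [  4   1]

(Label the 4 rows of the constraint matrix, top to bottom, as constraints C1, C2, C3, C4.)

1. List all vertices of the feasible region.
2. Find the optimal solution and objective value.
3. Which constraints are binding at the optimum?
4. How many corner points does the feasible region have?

1. (0, 0), (4.5, 0), (1.5, 6), (0, 6)
2. a = 1.5, b = 6, z = 55.5
3. C2, C3
4. 4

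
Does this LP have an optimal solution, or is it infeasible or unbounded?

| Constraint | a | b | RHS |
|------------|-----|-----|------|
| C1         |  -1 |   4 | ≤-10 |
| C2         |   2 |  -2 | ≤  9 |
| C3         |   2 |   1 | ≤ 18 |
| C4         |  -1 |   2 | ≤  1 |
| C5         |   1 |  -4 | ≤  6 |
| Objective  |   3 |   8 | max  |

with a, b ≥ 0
C5 requires a - 4b ≤ 6, while C1 (-a + 4b ≤ -10) is equivalent to a - 4b ≥ 10. Together they would need 10 ≤ a - 4b ≤ 6, which is impossible since 10 > 6. No point satisfies all constraints.

The feasible region is empty; the LP is infeasible.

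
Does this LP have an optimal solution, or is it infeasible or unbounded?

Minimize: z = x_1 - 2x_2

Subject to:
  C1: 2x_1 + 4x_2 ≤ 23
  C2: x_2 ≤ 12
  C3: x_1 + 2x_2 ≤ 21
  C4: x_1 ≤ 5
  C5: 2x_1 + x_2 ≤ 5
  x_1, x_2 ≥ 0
The point (0, 5) satisfies every constraint, so the LP is feasible; the constraints give x_1 ≤ 5 and x_2 ≤ 12, which with x_1, x_2 ≥ 0 keep the feasible region inside a bounded box. A feasible, bounded LP attains a finite optimum at a vertex.

Evaluating z = x_1 - 2x_2 at each vertex:
  (0, 0): z = 0
  (2.5, 0): z = 2.5
  (0, 5): z = -10

The LP has an optimal solution: (0, 5) with z = -10.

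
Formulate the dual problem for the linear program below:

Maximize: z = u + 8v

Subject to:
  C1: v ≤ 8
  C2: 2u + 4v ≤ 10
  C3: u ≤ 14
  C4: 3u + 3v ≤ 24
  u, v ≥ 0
Minimize: z = 8y1 + 10y2 + 14y3 + 24y4

Subject to:
  C1: -2y2 - y3 - 3y4 ≤ -1
  C2: -y1 - 4y2 - 3y4 ≤ -8
  y1, y2, y3, y4 ≥ 0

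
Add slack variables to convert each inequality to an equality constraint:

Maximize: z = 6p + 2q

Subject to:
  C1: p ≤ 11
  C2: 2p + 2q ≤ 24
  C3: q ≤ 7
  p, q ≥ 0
max z = 6p + 2q

s.t.
  p + s1 = 11
  2p + 2q + s2 = 24
  q + s3 = 7
  p, q, s1, s2, s3 ≥ 0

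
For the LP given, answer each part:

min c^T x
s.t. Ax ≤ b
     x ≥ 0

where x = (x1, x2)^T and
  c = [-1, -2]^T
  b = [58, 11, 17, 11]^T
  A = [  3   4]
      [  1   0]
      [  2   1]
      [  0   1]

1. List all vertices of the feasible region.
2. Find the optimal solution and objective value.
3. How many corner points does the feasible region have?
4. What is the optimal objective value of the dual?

1. (0, 0), (8.5, 0), (3, 11), (0, 11)
2. x1 = 3, x2 = 11, z = -25
3. 4
4. -25 (by strong duality, equal to the primal optimum)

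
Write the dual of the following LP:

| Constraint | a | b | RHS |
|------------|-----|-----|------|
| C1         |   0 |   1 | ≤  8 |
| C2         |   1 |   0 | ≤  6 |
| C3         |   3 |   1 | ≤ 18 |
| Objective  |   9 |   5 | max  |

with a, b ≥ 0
Minimize: z = 8y1 + 6y2 + 18y3

Subject to:
  C1: -y2 - 3y3 ≤ -9
  C2: -y1 - y3 ≤ -5
  y1, y2, y3 ≥ 0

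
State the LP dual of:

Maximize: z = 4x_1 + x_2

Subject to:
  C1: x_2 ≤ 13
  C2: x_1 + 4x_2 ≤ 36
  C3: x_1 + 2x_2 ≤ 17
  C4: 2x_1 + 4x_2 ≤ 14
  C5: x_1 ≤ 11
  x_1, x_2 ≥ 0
Minimize: z = 13y1 + 36y2 + 17y3 + 14y4 + 11y5

Subject to:
  C1: -y2 - y3 - 2y4 - y5 ≤ -4
  C2: -y1 - 4y2 - 2y3 - 4y4 ≤ -1
  y1, y2, y3, y4, y5 ≥ 0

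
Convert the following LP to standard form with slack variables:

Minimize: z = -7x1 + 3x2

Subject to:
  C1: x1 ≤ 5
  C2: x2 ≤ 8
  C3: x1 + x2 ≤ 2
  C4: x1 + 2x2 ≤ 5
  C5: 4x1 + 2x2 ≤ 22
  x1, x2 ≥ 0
min z = -7x1 + 3x2

s.t.
  x1 + s1 = 5
  x2 + s2 = 8
  x1 + x2 + s3 = 2
  x1 + 2x2 + s4 = 5
  4x1 + 2x2 + s5 = 22
  x1, x2, s1, s2, s3, s4, s5 ≥ 0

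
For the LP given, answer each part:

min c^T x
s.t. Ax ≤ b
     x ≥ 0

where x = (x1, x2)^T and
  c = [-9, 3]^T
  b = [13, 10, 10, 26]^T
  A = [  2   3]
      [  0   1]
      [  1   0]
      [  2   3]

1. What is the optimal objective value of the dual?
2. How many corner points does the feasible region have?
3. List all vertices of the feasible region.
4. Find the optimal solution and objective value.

1. -58.5 (by strong duality, equal to the primal optimum)
2. 3
3. (0, 0), (6.5, 0), (0, 4.333)
4. x1 = 6.5, x2 = 0, z = -58.5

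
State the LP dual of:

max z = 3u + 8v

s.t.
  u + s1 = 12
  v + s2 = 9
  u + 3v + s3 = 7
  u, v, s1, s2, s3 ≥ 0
Minimize: z = 12y1 + 9y2 + 7y3

Subject to:
  C1: -y1 - y3 ≤ -3
  C2: -y2 - 3y3 ≤ -8
  y1, y2, y3 ≥ 0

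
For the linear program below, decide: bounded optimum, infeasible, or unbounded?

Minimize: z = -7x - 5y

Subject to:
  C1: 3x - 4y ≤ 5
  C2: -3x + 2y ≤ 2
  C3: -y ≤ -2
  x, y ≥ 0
Feasible point: (1, 2) satisfies every constraint, so the LP is feasible.
Direction d = (1, 1): for each constraint row a, a·d ≤ 0 —
  (3)(1) + (-4)(1) = -1 ≤ 0
  (-3)(1) + (2)(1) = -1 ≤ 0
  (0)(1) + (-1)(1) = -1 ≤ 0
and d ≥ 0, so (1, 2) + t·d stays feasible for every t ≥ 0. Along this ray z = -7x - 5y changes by -12 per unit t, so z → −∞.

Unbounded — the objective can decrease without bound over the feasible region.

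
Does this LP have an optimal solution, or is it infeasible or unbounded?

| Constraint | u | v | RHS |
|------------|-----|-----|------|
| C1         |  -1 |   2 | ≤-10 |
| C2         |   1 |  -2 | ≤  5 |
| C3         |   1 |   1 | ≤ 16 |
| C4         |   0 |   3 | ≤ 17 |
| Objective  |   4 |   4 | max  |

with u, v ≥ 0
C2 requires u - 2v ≤ 5, while C1 (-u + 2v ≤ -10) is equivalent to u - 2v ≥ 10. Together they would need 10 ≤ u - 2v ≤ 5, which is impossible since 10 > 5. No point satisfies all constraints.

Infeasible — the constraint set is empty.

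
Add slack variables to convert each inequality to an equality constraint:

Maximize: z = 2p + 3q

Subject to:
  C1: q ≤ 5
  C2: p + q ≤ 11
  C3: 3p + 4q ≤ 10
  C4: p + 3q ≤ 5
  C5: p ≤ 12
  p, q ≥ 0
max z = 2p + 3q

s.t.
  q + s1 = 5
  p + q + s2 = 11
  3p + 4q + s3 = 10
  p + 3q + s4 = 5
  p + s5 = 12
  p, q, s1, s2, s3, s4, s5 ≥ 0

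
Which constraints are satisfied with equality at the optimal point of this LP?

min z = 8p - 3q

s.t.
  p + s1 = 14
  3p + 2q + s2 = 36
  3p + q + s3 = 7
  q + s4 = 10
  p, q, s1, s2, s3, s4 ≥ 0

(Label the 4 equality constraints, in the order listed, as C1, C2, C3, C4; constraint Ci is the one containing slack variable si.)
Optimal: p = 0, q = 7
Binding: C3, p ≥ 0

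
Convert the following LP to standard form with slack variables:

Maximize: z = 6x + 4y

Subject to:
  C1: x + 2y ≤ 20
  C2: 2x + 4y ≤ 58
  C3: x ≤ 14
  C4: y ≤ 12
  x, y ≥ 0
max z = 6x + 4y

s.t.
  x + 2y + s1 = 20
  2x + 4y + s2 = 58
  x + s3 = 14
  y + s4 = 12
  x, y, s1, s2, s3, s4 ≥ 0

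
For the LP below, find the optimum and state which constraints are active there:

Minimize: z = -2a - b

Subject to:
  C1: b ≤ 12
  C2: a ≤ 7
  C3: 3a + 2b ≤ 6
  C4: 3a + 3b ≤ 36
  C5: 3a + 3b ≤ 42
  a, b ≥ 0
Optimal: a = 2, b = 0
Slack at optimum:
  C1: slack = 12
  C2: slack = 5
  C3: slack = 0 (binding)
  C4: slack = 30
  C5: slack = 36
  a ≥ 0: a = 2
  b ≥ 0: b = 0 (binding)
Binding constraints: C3, b ≥ 0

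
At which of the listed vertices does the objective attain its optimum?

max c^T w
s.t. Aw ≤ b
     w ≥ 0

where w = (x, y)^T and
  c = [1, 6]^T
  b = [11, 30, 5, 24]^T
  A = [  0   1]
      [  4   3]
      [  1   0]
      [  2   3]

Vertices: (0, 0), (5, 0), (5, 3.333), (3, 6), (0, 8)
Evaluating z = x + 6y at each vertex:
  (0, 0): z = 0
  (5, 0): z = 5
  (5, 3.333): z = 25
  (3, 6): z = 39
  (0, 8): z = 48

The largest value is z = 48, attained at (0, 8).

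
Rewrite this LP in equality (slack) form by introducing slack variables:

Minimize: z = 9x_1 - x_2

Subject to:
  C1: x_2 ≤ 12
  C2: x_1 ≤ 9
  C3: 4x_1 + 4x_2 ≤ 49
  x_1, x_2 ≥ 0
min z = 9x_1 - x_2

s.t.
  x_2 + s1 = 12
  x_1 + s2 = 9
  4x_1 + 4x_2 + s3 = 49
  x_1, x_2, s1, s2, s3 ≥ 0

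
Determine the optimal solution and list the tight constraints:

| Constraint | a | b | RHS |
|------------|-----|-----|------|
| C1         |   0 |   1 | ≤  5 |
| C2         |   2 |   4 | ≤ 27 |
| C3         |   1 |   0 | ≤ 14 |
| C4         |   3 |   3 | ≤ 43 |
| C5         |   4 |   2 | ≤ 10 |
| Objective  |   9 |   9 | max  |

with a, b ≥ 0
Optimal: a = 0, b = 5
Slack at optimum:
  C1: slack = 0 (binding)
  C2: slack = 7
  C3: slack = 14
  C4: slack = 28
  C5: slack = 0 (binding)
  a ≥ 0: a = 0 (binding)
  b ≥ 0: b = 5
Binding constraints: C1, C5, a ≥ 0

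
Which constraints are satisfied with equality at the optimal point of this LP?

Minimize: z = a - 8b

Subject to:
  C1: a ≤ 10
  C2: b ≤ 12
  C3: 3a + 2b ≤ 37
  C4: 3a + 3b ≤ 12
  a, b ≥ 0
Optimal: a = 0, b = 4
Binding: C4, a ≥ 0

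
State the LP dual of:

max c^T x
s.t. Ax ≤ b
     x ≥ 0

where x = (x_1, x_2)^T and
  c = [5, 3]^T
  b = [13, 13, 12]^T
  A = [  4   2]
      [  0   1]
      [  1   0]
Minimize: z = 13y1 + 13y2 + 12y3

Subject to:
  C1: -4y1 - y3 ≤ -5
  C2: -2y1 - y2 ≤ -3
  y1, y2, y3 ≥ 0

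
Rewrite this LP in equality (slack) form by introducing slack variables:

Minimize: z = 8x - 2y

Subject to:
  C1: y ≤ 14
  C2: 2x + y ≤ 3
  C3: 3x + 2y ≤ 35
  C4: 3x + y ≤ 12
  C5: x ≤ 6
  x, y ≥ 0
min z = 8x - 2y

s.t.
  y + s1 = 14
  2x + y + s2 = 3
  3x + 2y + s3 = 35
  3x + y + s4 = 12
  x + s5 = 6
  x, y, s1, s2, s3, s4, s5 ≥ 0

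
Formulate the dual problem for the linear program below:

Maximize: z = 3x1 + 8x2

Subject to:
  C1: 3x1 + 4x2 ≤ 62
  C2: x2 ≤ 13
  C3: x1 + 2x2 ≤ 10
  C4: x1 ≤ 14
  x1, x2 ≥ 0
Minimize: z = 62y1 + 13y2 + 10y3 + 14y4

Subject to:
  C1: -3y1 - y3 - y4 ≤ -3
  C2: -4y1 - y2 - 2y3 ≤ -8
  y1, y2, y3, y4 ≥ 0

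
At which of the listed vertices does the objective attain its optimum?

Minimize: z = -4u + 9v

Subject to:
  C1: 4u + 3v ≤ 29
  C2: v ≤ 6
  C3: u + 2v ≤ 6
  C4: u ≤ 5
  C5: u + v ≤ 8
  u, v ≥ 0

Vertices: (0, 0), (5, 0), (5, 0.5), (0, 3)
Evaluating z = -4u + 9v at each vertex:
  (0, 0): z = 0
  (5, 0): z = -20
  (5, 0.5): z = -15.5
  (0, 3): z = 27

The smallest value is z = -20, attained at (5, 0).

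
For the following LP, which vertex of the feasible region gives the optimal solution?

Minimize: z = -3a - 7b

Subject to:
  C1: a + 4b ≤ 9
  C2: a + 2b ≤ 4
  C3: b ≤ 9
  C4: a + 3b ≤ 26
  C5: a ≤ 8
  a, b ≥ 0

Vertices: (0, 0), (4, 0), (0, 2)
(0, 2) with z = -14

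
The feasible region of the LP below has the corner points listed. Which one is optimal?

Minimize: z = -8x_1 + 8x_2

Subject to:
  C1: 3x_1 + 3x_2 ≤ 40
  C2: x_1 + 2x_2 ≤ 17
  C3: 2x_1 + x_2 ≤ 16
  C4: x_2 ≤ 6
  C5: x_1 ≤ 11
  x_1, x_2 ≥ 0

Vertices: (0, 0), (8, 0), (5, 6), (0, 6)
(8, 0) with z = -64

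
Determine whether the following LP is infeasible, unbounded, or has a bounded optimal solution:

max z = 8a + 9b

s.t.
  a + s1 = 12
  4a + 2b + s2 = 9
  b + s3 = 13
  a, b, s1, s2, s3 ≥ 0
The point (0, 4.5) satisfies every constraint, so the LP is feasible; the constraints give a ≤ 12 and b ≤ 13, which with a, b ≥ 0 keep the feasible region inside a bounded box. A feasible, bounded LP attains a finite optimum at a vertex.

Feasible with finite optimum z* = 40.5 at (0, 4.5).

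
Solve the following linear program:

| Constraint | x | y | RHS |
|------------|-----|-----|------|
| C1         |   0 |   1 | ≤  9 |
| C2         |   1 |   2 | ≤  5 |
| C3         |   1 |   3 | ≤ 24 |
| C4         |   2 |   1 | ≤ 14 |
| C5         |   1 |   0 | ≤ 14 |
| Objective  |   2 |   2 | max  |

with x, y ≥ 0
Each vertex is the intersection of two constraint boundaries that also satisfies all remaining constraints:
  x = 0 and y = 0 → (0, 0)
  x + 2y = 5 and y = 0 → (5, 0)
  x + 2y = 5 and x = 0 → (0, 2.5)

Evaluating z = 2x + 2y at each vertex:
  (0, 0): z = 0
  (5, 0): z = 10
  (0, 2.5): z = 5

The maximum is at (5, 0) with z = 10.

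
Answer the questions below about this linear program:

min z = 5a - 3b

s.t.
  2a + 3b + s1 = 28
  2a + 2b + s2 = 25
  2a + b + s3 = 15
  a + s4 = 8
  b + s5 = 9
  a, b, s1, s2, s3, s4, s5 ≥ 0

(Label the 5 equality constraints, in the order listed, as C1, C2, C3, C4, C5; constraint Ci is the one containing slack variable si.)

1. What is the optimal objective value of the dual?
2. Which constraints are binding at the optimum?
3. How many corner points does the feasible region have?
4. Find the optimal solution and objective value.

1. -27 (by strong duality, equal to the primal optimum)
2. C5, a ≥ 0
3. 5
4. a = 0, b = 9, z = -27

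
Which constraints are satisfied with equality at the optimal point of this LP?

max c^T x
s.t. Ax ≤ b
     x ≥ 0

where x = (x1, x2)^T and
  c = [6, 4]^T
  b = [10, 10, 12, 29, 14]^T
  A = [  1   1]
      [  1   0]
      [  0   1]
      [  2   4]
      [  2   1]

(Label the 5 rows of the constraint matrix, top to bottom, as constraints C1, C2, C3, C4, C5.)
Optimal: x1 = 4.5, x2 = 5
Binding: C4, C5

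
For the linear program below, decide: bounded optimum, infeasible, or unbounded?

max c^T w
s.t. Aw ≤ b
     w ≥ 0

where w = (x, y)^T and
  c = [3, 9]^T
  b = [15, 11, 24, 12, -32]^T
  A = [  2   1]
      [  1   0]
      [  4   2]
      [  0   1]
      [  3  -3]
The point (0, 12) satisfies every constraint, so the LP is feasible; the constraints give x ≤ 11 and y ≤ 12, which with x, y ≥ 0 keep the feasible region inside a bounded box. A feasible, bounded LP attains a finite optimum at a vertex.

Evaluating z = 3x + 9y at each vertex:
  (0, 10.67): z = 96
  (0.4444, 11.11): z = 101.3
  (0, 12): z = 108

The LP has an optimal solution: (0, 12) with z = 108.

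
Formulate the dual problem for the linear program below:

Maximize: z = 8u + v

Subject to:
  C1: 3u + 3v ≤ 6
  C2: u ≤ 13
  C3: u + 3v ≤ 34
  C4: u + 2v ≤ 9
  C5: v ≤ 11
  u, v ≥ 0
Minimize: z = 6y1 + 13y2 + 34y3 + 9y4 + 11y5

Subject to:
  C1: -3y1 - y2 - y3 - y4 ≤ -8
  C2: -3y1 - 3y3 - 2y4 - y5 ≤ -1
  y1, y2, y3, y4, y5 ≥ 0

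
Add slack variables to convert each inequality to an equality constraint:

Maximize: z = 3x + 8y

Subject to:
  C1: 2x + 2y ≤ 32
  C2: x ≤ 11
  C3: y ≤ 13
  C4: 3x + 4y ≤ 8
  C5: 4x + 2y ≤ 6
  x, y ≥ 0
max z = 3x + 8y

s.t.
  2x + 2y + s1 = 32
  x + s2 = 11
  y + s3 = 13
  3x + 4y + s4 = 8
  4x + 2y + s5 = 6
  x, y, s1, s2, s3, s4, s5 ≥ 0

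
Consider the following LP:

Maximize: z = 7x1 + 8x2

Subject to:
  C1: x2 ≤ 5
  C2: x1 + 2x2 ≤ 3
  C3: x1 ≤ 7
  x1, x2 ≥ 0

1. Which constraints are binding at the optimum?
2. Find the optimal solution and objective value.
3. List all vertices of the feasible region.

1. C2, x2 ≥ 0
2. x1 = 3, x2 = 0, z = 21
3. (0, 0), (3, 0), (0, 1.5)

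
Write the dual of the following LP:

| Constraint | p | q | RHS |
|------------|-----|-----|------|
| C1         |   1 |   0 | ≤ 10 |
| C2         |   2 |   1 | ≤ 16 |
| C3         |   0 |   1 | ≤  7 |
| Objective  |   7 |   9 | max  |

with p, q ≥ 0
Minimize: z = 10y1 + 16y2 + 7y3

Subject to:
  C1: -y1 - 2y2 ≤ -7
  C2: -y2 - y3 ≤ -9
  y1, y2, y3 ≥ 0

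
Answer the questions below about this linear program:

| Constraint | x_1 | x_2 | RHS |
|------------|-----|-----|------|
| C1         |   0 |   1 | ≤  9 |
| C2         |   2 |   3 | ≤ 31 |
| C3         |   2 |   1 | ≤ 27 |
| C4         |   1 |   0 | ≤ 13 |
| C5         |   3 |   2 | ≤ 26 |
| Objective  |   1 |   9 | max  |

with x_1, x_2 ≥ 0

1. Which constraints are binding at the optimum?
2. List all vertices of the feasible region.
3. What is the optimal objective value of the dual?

1. C1, C2
2. (0, 0), (8.667, 0), (3.2, 8.2), (2, 9), (0, 9)
3. 83 (by strong duality, equal to the primal optimum)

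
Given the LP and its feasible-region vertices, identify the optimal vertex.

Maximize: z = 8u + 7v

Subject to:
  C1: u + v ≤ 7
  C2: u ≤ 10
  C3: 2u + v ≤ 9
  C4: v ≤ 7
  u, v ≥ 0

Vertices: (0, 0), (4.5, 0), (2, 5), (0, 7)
Evaluating z = 8u + 7v at each vertex:
  (0, 0): z = 0
  (4.5, 0): z = 36
  (2, 5): z = 51
  (0, 7): z = 49

The largest value is z = 51, attained at (2, 5).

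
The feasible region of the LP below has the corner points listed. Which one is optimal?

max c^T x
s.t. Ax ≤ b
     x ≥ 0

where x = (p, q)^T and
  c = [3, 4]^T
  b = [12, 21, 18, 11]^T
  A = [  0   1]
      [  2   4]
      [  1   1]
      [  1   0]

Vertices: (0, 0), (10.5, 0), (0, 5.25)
Evaluating z = 3p + 4q at each vertex:
  (0, 0): z = 0
  (10.5, 0): z = 31.5
  (0, 5.25): z = 21

The largest value is z = 31.5, attained at (10.5, 0).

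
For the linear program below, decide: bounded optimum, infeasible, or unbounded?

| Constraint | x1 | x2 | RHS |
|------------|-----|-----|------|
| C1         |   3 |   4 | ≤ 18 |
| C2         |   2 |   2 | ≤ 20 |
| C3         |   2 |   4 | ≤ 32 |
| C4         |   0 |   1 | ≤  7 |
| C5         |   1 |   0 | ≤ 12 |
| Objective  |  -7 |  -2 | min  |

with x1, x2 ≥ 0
The point (6, 0) satisfies every constraint, so the LP is feasible; the constraints give x1 ≤ 12 and x2 ≤ 7, which with x1, x2 ≥ 0 keep the feasible region inside a bounded box. A feasible, bounded LP attains a finite optimum at a vertex.

Evaluating z = -7x1 - 2x2 at each vertex:
  (0, 0): z = 0
  (6, 0): z = -42
  (0, 4.5): z = -9

The LP has an optimal solution: (6, 0) with z = -42.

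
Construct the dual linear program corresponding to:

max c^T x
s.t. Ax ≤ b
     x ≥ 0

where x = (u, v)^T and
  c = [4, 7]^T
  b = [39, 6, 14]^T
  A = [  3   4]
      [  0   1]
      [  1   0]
Minimize: z = 39y1 + 6y2 + 14y3

Subject to:
  C1: -3y1 - y3 ≤ -4
  C2: -4y1 - y2 ≤ -7
  y1, y2, y3 ≥ 0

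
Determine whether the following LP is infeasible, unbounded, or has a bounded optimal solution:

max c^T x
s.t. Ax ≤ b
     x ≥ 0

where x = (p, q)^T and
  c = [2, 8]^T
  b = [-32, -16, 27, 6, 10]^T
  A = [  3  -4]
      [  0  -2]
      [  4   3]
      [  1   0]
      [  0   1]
The point (0, 9) satisfies every constraint, so the LP is feasible; the constraints give p ≤ 6 and q ≤ 10, which with p, q ≥ 0 keep the feasible region inside a bounded box. A feasible, bounded LP attains a finite optimum at a vertex.

Evaluating z = 2p + 8q at each vertex:
  (0, 8): z = 64
  (0.48, 8.36): z = 67.84
  (0, 9): z = 72

Feasible with finite optimum z* = 72 at (0, 9).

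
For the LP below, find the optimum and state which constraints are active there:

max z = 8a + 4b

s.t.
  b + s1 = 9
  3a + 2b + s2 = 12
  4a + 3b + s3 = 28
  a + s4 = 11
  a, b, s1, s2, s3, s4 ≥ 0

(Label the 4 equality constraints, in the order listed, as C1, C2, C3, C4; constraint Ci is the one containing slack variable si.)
Optimal: a = 4, b = 0
Binding: C2, b ≥ 0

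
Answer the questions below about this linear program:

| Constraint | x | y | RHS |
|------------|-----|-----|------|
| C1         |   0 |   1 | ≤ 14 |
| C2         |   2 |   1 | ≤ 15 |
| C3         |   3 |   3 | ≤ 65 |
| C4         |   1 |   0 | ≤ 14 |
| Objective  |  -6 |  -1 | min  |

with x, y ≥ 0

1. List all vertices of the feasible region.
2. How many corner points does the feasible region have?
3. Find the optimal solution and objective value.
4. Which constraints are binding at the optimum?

1. (0, 0), (7.5, 0), (0.5, 14), (0, 14)
2. 4
3. x = 7.5, y = 0, z = -45
4. C2, y ≥ 0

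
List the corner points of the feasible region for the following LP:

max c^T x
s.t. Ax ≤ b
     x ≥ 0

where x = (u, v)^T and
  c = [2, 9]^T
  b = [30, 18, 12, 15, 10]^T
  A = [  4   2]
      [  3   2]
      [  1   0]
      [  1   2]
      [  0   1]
Each vertex is the intersection of two constraint boundaries that also satisfies all remaining constraints:
  u = 0 and v = 0 → (0, 0)
  3u + 2v = 18 and v = 0 → (6, 0)
  3u + 2v = 18 and u + 2v = 15 → (1.5, 6.75)
  u + 2v = 15 and u = 0 → (0, 7.5)

Vertices: (0, 0), (6, 0), (1.5, 6.75), (0, 7.5)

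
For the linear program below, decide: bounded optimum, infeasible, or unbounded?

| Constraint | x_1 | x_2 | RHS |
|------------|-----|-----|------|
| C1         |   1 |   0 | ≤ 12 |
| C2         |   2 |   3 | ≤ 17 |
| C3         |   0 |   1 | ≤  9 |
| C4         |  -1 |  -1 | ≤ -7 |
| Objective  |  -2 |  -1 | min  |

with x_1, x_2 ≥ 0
The point (8.5, 0) satisfies every constraint, so the LP is feasible; the constraints give x_1 ≤ 12 and x_2 ≤ 9, which with x_1, x_2 ≥ 0 keep the feasible region inside a bounded box. A feasible, bounded LP attains a finite optimum at a vertex.

The LP has an optimal solution: (8.5, 0) with z = -17.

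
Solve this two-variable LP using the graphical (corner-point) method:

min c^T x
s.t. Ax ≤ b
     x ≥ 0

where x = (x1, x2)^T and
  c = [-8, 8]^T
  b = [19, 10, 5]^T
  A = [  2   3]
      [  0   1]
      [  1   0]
Each vertex is the intersection of two constraint boundaries that also satisfies all remaining constraints:
  x1 = 0 and x2 = 0 → (0, 0)
  x1 = 5 and x2 = 0 → (5, 0)
  2x1 + 3x2 = 19 and x1 = 5 → (5, 3)
  2x1 + 3x2 = 19 and x1 = 0 → (0, 6.333)

Evaluating z = -8x1 + 8x2 at each vertex:
  (0, 0): z = 0
  (5, 0): z = -40
  (5, 3): z = -16
  (0, 6.333): z = 50.67

The minimum is at (5, 0) with z = -40.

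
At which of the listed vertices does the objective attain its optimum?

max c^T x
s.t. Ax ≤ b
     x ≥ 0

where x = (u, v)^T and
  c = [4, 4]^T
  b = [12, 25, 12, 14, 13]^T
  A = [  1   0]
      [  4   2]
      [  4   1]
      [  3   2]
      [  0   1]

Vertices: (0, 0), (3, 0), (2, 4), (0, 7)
Evaluating z = 4u + 4v at each vertex:
  (0, 0): z = 0
  (3, 0): z = 12
  (2, 4): z = 24
  (0, 7): z = 28

The largest value is z = 28, attained at (0, 7).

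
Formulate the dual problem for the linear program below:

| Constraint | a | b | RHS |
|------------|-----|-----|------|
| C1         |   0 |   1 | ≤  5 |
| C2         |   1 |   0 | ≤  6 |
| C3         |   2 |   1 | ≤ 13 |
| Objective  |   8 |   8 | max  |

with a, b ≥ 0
Minimize: z = 5y1 + 6y2 + 13y3

Subject to:
  C1: -y2 - 2y3 ≤ -8
  C2: -y1 - y3 ≤ -8
  y1, y2, y3 ≥ 0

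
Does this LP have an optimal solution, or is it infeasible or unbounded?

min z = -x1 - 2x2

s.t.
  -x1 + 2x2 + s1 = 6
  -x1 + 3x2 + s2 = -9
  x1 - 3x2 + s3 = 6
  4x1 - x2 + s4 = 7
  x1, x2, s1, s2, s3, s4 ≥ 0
The row x1 - 3x2 + s3 = 6 with s3 ≥ 0 requires x1 - 3x2 ≤ 6, while the row -x1 + 3x2 + s2 = -9 with s2 ≥ 0 is equivalent to x1 - 3x2 ≥ 9. Together they would need 9 ≤ x1 - 3x2 ≤ 6, which is impossible since 9 > 6. No point satisfies all constraints.

The feasible region is empty; the LP is infeasible.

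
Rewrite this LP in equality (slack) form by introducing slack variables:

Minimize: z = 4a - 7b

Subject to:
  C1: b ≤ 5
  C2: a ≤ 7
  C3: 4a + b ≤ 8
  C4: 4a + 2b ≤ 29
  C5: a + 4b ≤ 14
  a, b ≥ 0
min z = 4a - 7b

s.t.
  b + s1 = 5
  a + s2 = 7
  4a + b + s3 = 8
  4a + 2b + s4 = 29
  a + 4b + s5 = 14
  a, b, s1, s2, s3, s4, s5 ≥ 0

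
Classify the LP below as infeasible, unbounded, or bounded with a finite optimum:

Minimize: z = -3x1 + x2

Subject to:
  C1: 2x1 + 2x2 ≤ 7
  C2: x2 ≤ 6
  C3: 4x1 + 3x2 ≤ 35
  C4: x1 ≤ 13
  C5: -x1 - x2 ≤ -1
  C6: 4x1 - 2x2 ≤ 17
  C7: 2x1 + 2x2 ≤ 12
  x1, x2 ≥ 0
The point (3.5, 0) satisfies every constraint, so the LP is feasible; the constraints give x1 ≤ 13 and x2 ≤ 6, which with x1, x2 ≥ 0 keep the feasible region inside a bounded box. A feasible, bounded LP attains a finite optimum at a vertex.

The LP has an optimal solution: (3.5, 0) with z = -10.5.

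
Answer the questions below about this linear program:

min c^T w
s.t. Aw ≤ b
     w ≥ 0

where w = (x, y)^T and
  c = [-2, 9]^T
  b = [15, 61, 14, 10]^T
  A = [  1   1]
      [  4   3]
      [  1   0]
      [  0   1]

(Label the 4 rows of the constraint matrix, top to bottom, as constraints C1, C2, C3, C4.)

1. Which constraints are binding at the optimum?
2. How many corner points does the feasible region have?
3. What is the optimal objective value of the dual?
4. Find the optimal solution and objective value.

1. C3, y ≥ 0
2. 5
3. -28 (by strong duality, equal to the primal optimum)
4. x = 14, y = 0, z = -28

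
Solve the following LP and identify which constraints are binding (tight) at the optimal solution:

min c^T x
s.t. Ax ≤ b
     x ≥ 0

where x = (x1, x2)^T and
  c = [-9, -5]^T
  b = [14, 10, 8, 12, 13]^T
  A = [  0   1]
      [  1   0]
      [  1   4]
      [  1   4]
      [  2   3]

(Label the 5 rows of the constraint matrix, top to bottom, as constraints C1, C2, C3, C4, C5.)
Optimal: x1 = 6.5, x2 = 0
Binding: C5, x2 ≥ 0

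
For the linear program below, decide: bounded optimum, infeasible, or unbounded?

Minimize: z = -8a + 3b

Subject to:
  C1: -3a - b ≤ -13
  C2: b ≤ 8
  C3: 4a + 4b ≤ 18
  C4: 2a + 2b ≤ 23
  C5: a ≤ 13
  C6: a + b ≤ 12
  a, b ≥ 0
The point (4.5, 0) satisfies every constraint, so the LP is feasible; the constraints give a ≤ 13 and b ≤ 8, which with a, b ≥ 0 keep the feasible region inside a bounded box. A feasible, bounded LP attains a finite optimum at a vertex.

Feasible with finite optimum z* = -36 at (4.5, 0).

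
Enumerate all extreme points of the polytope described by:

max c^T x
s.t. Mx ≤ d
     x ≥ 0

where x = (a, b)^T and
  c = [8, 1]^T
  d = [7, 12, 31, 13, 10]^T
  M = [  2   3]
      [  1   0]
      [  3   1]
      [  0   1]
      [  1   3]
Each vertex is the intersection of two constraint boundaries that also satisfies all remaining constraints:
  a = 0 and b = 0 → (0, 0)
  2a + 3b = 7 and b = 0 → (3.5, 0)
  2a + 3b = 7 and a = 0 → (0, 2.333)

Vertices: (0, 0), (3.5, 0), (0, 2.333)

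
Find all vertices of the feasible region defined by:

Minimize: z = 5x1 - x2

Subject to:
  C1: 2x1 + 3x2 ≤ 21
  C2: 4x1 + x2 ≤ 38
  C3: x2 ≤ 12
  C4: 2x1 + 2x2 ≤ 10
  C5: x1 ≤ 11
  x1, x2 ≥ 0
Each vertex is the intersection of two constraint boundaries that also satisfies all remaining constraints:
  x1 = 0 and x2 = 0 → (0, 0)
  2x1 + 2x2 = 10 and x2 = 0 → (5, 0)
  2x1 + 2x2 = 10 and x1 = 0 → (0, 5)

Vertices: (0, 0), (5, 0), (0, 5)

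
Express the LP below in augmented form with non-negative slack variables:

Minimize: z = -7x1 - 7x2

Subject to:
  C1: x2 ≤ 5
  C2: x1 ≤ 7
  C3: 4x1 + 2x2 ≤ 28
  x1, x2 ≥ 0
min z = -7x1 - 7x2

s.t.
  x2 + s1 = 5
  x1 + s2 = 7
  4x1 + 2x2 + s3 = 28
  x1, x2, s1, s2, s3 ≥ 0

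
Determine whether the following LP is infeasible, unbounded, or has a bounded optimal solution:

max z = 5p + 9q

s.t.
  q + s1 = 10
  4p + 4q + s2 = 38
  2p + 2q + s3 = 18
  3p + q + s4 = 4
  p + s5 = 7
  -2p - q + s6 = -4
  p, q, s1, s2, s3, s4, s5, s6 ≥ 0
The point (0, 4) satisfies every constraint, so the LP is feasible; the constraints give p ≤ 7 and q ≤ 10, which with p, q ≥ 0 keep the feasible region inside a bounded box. A feasible, bounded LP attains a finite optimum at a vertex.

Evaluating z = 5p + 9q at each vertex:
  (0, 4): z = 36

Bounded optimum: z* = 36 at (0, 4).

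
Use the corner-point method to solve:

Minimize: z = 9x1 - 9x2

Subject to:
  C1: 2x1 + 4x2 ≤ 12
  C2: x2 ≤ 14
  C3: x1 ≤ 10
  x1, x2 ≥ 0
Each vertex is the intersection of two constraint boundaries that also satisfies all remaining constraints:
  x1 = 0 and x2 = 0 → (0, 0)
  2x1 + 4x2 = 12 and x2 = 0 → (6, 0)
  2x1 + 4x2 = 12 and x1 = 0 → (0, 3)

Evaluating z = 9x1 - 9x2 at each vertex:
  (0, 0): z = 0
  (6, 0): z = 54
  (0, 3): z = -27

The minimum is at (0, 3) with z = -27.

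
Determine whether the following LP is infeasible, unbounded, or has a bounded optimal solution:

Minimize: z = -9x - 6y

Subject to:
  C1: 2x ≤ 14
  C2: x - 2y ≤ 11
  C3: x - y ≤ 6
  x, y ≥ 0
Feasible point: (0, 0) satisfies every constraint, so the LP is feasible.
Direction d = (0, 1): for each constraint row a, a·d ≤ 0 —
  (2)(0) + (0)(1) = 0 ≤ 0
  (1)(0) + (-2)(1) = -2 ≤ 0
  (1)(0) + (-1)(1) = -1 ≤ 0
and d ≥ 0, so (0, 0) + t·d stays feasible for every t ≥ 0. Along this ray z = -9x - 6y changes by -6 per unit t, so z → −∞.

Unbounded — the objective can decrease without bound over the feasible region.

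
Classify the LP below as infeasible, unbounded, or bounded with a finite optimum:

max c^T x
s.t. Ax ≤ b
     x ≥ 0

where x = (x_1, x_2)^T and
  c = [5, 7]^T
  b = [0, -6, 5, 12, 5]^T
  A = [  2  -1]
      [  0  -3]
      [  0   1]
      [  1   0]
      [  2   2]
The point (0, 2.5) satisfies every constraint, so the LP is feasible; the constraints give x_1 ≤ 12 and x_2 ≤ 5, which with x_1, x_2 ≥ 0 keep the feasible region inside a bounded box. A feasible, bounded LP attains a finite optimum at a vertex.

Bounded optimum: z* = 17.5 at (0, 2.5).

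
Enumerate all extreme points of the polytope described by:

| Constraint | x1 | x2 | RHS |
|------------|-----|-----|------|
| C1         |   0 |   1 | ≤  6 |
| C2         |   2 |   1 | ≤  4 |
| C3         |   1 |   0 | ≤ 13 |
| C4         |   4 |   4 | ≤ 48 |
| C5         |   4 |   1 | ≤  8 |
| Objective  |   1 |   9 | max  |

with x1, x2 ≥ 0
Each vertex is the intersection of two constraint boundaries that also satisfies all remaining constraints:
  x1 = 0 and x2 = 0 → (0, 0)
  2x1 + x2 = 4 and 4x1 + x2 = 8 → (2, 0)
  2x1 + x2 = 4 and x1 = 0 → (0, 4)

Vertices: (0, 0), (2, 0), (0, 4)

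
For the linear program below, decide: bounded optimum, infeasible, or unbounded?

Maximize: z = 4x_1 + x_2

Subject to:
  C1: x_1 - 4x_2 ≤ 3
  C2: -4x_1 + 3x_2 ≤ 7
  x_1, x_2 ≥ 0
Feasible point: (0, 0) satisfies every constraint, so the LP is feasible.
Direction d = (1, 1): for each constraint row a, a·d ≤ 0 —
  (1)(1) + (-4)(1) = -3 ≤ 0
  (-4)(1) + (3)(1) = -1 ≤ 0
and d ≥ 0, so (0, 0) + t·d stays feasible for every t ≥ 0. Along this ray z = 4x_1 + x_2 changes by 5 per unit t, so z → +∞.

Unbounded — the objective can increase without bound over the feasible region.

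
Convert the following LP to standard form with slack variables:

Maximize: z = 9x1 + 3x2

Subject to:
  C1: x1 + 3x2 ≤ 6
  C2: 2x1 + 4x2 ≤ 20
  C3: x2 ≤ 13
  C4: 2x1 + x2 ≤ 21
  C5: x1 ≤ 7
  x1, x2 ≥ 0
max z = 9x1 + 3x2

s.t.
  x1 + 3x2 + s1 = 6
  2x1 + 4x2 + s2 = 20
  x2 + s3 = 13
  2x1 + x2 + s4 = 21
  x1 + s5 = 7
  x1, x2, s1, s2, s3, s4, s5 ≥ 0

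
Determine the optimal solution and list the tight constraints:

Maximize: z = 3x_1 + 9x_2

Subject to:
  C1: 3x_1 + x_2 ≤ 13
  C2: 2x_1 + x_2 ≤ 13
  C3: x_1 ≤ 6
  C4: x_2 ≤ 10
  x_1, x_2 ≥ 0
Optimal: x_1 = 1, x_2 = 10
Binding: C1, C4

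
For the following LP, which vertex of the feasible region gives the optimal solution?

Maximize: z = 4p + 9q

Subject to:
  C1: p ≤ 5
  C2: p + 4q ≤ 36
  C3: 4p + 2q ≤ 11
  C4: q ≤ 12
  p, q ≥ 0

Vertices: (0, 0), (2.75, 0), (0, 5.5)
Evaluating z = 4p + 9q at each vertex:
  (0, 0): z = 0
  (2.75, 0): z = 11
  (0, 5.5): z = 49.5

The largest value is z = 49.5, attained at (0, 5.5).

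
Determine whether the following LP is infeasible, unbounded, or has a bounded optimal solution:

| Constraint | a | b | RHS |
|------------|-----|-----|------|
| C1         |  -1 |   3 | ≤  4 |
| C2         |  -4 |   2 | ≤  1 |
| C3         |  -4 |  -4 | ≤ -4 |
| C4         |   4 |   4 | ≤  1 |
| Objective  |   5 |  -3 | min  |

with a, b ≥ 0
C4 requires 4a + 4b ≤ 1, while C3 (-4a - 4b ≤ -4) is equivalent to 4a + 4b ≥ 4. Together they would need 4 ≤ 4a + 4b ≤ 1, which is impossible since 4 > 1. No point satisfies all constraints.

Infeasible: no point satisfies all constraints simultaneously.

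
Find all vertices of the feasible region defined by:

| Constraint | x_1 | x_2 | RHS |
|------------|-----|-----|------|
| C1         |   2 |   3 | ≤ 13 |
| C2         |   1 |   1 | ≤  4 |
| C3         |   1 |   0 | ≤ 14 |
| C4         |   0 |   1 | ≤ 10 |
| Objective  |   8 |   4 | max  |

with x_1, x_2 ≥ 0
Each vertex is the intersection of two constraint boundaries that also satisfies all remaining constraints:
  x_1 = 0 and x_2 = 0 → (0, 0)
  x_1 + x_2 = 4 and x_2 = 0 → (4, 0)
  x_1 + x_2 = 4 and x_1 = 0 → (0, 4)

Vertices: (0, 0), (4, 0), (0, 4)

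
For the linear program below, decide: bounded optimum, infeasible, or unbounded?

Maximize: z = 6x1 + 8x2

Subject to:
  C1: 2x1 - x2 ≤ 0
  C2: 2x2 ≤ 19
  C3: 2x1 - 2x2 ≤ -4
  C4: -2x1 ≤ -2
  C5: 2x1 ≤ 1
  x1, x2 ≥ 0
C5 requires 2x1 ≤ 1, while C4 (-2x1 ≤ -2) is equivalent to 2x1 ≥ 2. Together they would need 2 ≤ 2x1 ≤ 1, which is impossible since 2 > 1. No point satisfies all constraints.

Infeasible — the constraint set is empty.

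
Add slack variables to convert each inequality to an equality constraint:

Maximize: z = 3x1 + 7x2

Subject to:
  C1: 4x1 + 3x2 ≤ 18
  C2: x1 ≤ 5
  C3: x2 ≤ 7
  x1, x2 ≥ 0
max z = 3x1 + 7x2

s.t.
  4x1 + 3x2 + s1 = 18
  x1 + s2 = 5
  x2 + s3 = 7
  x1, x2, s1, s2, s3 ≥ 0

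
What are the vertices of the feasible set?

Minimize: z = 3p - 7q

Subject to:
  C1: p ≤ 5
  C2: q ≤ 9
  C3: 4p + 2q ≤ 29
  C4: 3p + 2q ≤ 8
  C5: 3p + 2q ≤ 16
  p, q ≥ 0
Each vertex is the intersection of two constraint boundaries that also satisfies all remaining constraints:
  p = 0 and q = 0 → (0, 0)
  3p + 2q = 8 and q = 0 → (2.667, 0)
  3p + 2q = 8 and p = 0 → (0, 4)

Vertices: (0, 0), (2.667, 0), (0, 4)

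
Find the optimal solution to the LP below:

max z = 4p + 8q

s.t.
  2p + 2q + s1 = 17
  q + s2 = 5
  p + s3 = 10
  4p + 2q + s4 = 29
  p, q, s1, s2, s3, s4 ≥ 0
Each vertex is the intersection of two constraint boundaries that also satisfies all remaining constraints:
  p = 0 and q = 0 → (0, 0)
  4p + 2q = 29 and q = 0 → (7.25, 0)
  2p + 2q = 17 and 4p + 2q = 29 → (6, 2.5)
  2p + 2q = 17 and q = 5 → (3.5, 5)
  q = 5 and p = 0 → (0, 5)

Evaluating z = 4p + 8q at each vertex:
  (0, 0): z = 0
  (7.25, 0): z = 29
  (6, 2.5): z = 44
  (3.5, 5): z = 54
  (0, 5): z = 40

The maximum is at (3.5, 5) with z = 54.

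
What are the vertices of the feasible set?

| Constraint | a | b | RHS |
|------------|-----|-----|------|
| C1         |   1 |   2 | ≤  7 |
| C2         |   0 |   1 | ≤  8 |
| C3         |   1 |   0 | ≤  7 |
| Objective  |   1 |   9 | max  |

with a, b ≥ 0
Each vertex is the intersection of two constraint boundaries that also satisfies all remaining constraints:
  a = 0 and b = 0 → (0, 0)
  a + 2b = 7 and a = 7 → (7, 0)
  a + 2b = 7 and a = 0 → (0, 3.5)

Vertices: (0, 0), (7, 0), (0, 3.5)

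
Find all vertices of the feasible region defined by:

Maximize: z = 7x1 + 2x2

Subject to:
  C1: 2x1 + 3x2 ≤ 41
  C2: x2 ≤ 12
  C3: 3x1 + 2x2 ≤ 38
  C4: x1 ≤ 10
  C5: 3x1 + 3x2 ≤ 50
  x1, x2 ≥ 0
Each vertex is the intersection of two constraint boundaries that also satisfies all remaining constraints:
  x1 = 0 and x2 = 0 → (0, 0)
  x1 = 10 and x2 = 0 → (10, 0)
  3x1 + 2x2 = 38 and x1 = 10 → (10, 4)
  2x1 + 3x2 = 41 and 3x1 + 2x2 = 38 → (6.4, 9.4)
  2x1 + 3x2 = 41 and x2 = 12 → (2.5, 12)
  x2 = 12 and x1 = 0 → (0, 12)

Vertices: (0, 0), (10, 0), (10, 4), (6.4, 9.4), (2.5, 12), (0, 12)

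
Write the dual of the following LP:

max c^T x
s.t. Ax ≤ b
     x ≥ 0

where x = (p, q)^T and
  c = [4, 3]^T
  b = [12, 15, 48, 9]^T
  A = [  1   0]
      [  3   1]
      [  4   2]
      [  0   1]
Minimize: z = 12y1 + 15y2 + 48y3 + 9y4

Subject to:
  C1: -y1 - 3y2 - 4y3 ≤ -4
  C2: -y2 - 2y3 - y4 ≤ -3
  y1, y2, y3, y4 ≥ 0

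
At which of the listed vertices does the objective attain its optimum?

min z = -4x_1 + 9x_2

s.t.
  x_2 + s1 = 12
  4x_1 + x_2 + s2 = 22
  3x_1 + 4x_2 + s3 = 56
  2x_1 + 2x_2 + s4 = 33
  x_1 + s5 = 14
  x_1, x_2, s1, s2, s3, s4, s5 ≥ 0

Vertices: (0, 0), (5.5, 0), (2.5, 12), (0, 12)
(5.5, 0) with z = -22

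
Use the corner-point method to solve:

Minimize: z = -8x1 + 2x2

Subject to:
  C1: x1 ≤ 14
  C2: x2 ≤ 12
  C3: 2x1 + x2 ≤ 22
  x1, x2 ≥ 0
Each vertex is the intersection of two constraint boundaries that also satisfies all remaining constraints:
  x1 = 0 and x2 = 0 → (0, 0)
  2x1 + x2 = 22 and x2 = 0 → (11, 0)
  x2 = 12 and 2x1 + x2 = 22 → (5, 12)
  x2 = 12 and x1 = 0 → (0, 12)

Evaluating z = -8x1 + 2x2 at each vertex:
  (0, 0): z = 0
  (11, 0): z = -88
  (5, 12): z = -16
  (0, 12): z = 24

The minimum is at (11, 0) with z = -88.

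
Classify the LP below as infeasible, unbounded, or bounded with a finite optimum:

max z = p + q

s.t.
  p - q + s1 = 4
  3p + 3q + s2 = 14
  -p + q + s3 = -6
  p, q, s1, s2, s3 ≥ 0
The row p - q + s1 = 4 with s1 ≥ 0 requires p - q ≤ 4, while the row -p + q + s3 = -6 with s3 ≥ 0 is equivalent to p - q ≥ 6. Together they would need 6 ≤ p - q ≤ 4, which is impossible since 6 > 4. No point satisfies all constraints.

Infeasible: no point satisfies all constraints simultaneously.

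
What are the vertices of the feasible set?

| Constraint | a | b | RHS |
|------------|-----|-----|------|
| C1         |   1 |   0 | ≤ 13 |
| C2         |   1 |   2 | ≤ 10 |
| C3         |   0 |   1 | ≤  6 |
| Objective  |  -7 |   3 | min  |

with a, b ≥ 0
Each vertex is the intersection of two constraint boundaries that also satisfies all remaining constraints:
  a = 0 and b = 0 → (0, 0)
  a + 2b = 10 and b = 0 → (10, 0)
  a + 2b = 10 and a = 0 → (0, 5)

Vertices: (0, 0), (10, 0), (0, 5)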